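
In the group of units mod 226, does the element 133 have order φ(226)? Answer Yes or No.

φ(226) = φ(2)·φ(113) = 1·112 = 112 = 2^4 · 7.
It suffices to check that the order of 133 is not a proper divisor of 112: compute 133^(112/q) for q ∈ {2, 7}.
133^56 ≡ 225 (mod 226)  [q = 2: ≢ 1 ✓]
133^16 ≡ 141 (mod 226)  [q = 7: ≢ 1 ✓]
All checks pass, so 133 has order 112 and is a primitive root modulo 226.

Yes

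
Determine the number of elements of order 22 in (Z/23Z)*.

φ(23) = 23 − 1 = 22 = 2 · 11.
(Z/23Z)^× is cyclic (|G| = 22); a cyclic group of order m has exactly φ(d) elements of each order d | m, and none otherwise.
22 = 2 · 11 divides 22, and φ(22) = 10.

10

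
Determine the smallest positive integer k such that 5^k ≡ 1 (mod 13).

4

Since 5 ∈ (Z/13Z)^×, its order divides φ(13) = 13 − 1 = 12 = 2^2 · 3.
Divisors of 12: 1, 2, 3, 4, 6, 12.
Check 5^d mod 13 for each divisor in increasing order:
5^1 ≡ 5 (mod 13)
5^2 ≡ 12 (mod 13)
5^3 ≡ 8 (mod 13)
5^4 ≡ 1 (mod 13) ✓
So ord_13(5) = 4.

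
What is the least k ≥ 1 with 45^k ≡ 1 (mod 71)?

7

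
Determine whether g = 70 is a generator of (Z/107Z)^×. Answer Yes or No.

Yes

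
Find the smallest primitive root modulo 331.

φ(331) = 331 − 1 = 330 = 2 · 3 · 5 · 11.
Test candidates g = 2, 3, … against the prime factors q ∈ {2, 3, 5, 11} of φ(331): g is a generator iff g^(330/q) ≢ 1 for every such q.
g = 2: 2^165 ≡ 330; 2^110 ≡ 299; 2^66 ≡ 64; 2^30 ≡ 1 — hits 1, so not a primitive root.
g = 3: 3^165 ≡ 330; 3^110 ≡ 299; 3^66 ≡ 64; 3^30 ≡ 270 — none is 1, so 3 is a primitive root.
So 3 is the smallest generator of (Z/331Z)^×.

3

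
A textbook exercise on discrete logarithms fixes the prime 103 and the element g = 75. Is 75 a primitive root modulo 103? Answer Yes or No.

Yes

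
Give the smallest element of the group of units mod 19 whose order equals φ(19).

φ(19) = 19 − 1 = 18 = 2 · 3^2.
Test candidates g = 2, 3, … against the prime factors q ∈ {2, 3} of φ(19): g is a generator iff g^(18/q) ≢ 1 for every such q.
g = 2: 2^9 ≡ 18; 2^6 ≡ 7 — none is 1, so 2 is a primitive root.
Hence the least primitive root of 19 is 2.

2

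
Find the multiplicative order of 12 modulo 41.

40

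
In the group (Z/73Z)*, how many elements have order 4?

φ(73) = 73 − 1 = 72 = 2^3 · 3^2.
In a cyclic group of order 72, there are φ(d) elements of order d for each divisor d of 72, and zero for non-divisors.
4 = 2^2 divides 72, and φ(4) = 2.

2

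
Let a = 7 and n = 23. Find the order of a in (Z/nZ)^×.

ord(7) | φ(23) = 23 − 1 = 22 = 2 · 11.
Divisors of 22: 1, 2, 11, 22.
Check 7^d mod 23 for each divisor in increasing order:
7^1 ≡ 7
7^2 ≡ 3
7^11 ≡ 22
7^22 ≡ 1
So ord_23(7) = 22.

22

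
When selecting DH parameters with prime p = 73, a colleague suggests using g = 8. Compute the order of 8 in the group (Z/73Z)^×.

3

By Lagrange's theorem, ord_73(8) divides φ(73) = 73 − 1 = 72 = 2^3 · 3^2.
Divisors of 72: 1, 2, 3, 4, 6, 8, 9, 12, 18, 24, 36, 72.
Check 8^d mod 73 for each divisor in increasing order:
8^1 ≡ 8 (mod 73)
8^2 ≡ 64 (mod 73)
8^3 ≡ 1 (mod 73) ✓
So ord_73(8) = 3.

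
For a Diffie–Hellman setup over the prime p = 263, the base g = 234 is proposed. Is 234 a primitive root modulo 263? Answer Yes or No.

φ(263) = 263 − 1 = 262 = 2 · 131.
Test 234^(262/q) mod 263 for each prime factor q of 262:
234^131 ≡ 1 (mod 263)  [q = 2: ≡ 1 ✗]
234^2 ≡ 52 (mod 263)  [q = 131: ≢ 1 ✓]
The check at q = 2 fails, so 234 generates a proper subgroup.

No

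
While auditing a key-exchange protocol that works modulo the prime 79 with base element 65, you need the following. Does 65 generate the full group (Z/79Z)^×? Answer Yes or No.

φ(79) = 79 − 1 = 78 = 2 · 3 · 13.
An element g generates (Z/79Z)^× iff g^(78/q) ≢ 1 (mod 79) for each prime q ∈ {2, 3, 13}.
65^39 ≡ 1 (mod 79)  [q = 2: ≡ 1 ✗]
65^26 ≡ 1 (mod 79)  [q = 3: ≡ 1 ✗]
65^6 ≡ 46 (mod 79)  [q = 13: ≢ 1 ✓]
Since 65^39 ≡ 1, the order of 65 divides 39 < 78, so 65 is not a primitive root.

No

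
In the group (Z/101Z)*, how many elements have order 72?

0

φ(101) = 101 − 1 = 100 = 2^2 · 5^2.
In a cyclic group of order 100, there are φ(d) elements of order d for each divisor d of 100, and zero for non-divisors.
72 does not divide 100, so no element of (Z/101Z)^× has order 72.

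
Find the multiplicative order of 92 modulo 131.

26

ord(92) | φ(131) = 131 − 1 = 130 = 2 · 5 · 13.
Divisors of 130: 1, 2, 5, 10, 13, 26, 65, 130.
Check 92^d mod 131 for each divisor in increasing order:
92^1 ≡ 92 (mod 131)
92^2 ≡ 80 (mod 131)
92^5 ≡ 86 (mod 131)
92^10 ≡ 60 (mod 131)
92^13 ≡ 130 (mod 131)
92^26 ≡ 1 (mod 131) ✓
Hence ord(92) = 26.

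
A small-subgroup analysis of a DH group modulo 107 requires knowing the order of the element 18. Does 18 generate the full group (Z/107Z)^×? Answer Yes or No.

Yes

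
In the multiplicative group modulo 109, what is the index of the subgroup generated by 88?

2

By Lagrange's theorem, ord_109(88) divides φ(109) = 109 − 1 = 108 = 2^2 · 3^3.
Divisors of 108: 1, 2, 3, 4, 6, 9, 12, 18, 27, 36, 54, 108.
Evaluate successive powers at the divisors of 108:
88^1 ≡ 88 (mod 109)
88^2 ≡ 5 (mod 109)
88^3 ≡ 4 (mod 109)
88^4 ≡ 25 (mod 109)
88^6 ≡ 16 (mod 109)
88^9 ≡ 64 (mod 109)
88^12 ≡ 38 (mod 109)
88^18 ≡ 63 (mod 109)
88^27 ≡ 108 (mod 109)
88^36 ≡ 45 (mod 109)
88^54 ≡ 1 (mod 109) ✓
Thus |⟨88⟩| = ord(88) = 54.
Index = |(Z/109Z)^×| / |⟨88⟩| = 108 / 54 = 2.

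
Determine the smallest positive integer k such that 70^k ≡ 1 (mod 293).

292

The order of 70 must divide φ(293) = 293 − 1 = 292 = 2^2 · 73.
Divisors of 292: 1, 2, 4, 73, 146, 292.
Evaluate successive powers at the divisors of 292:
70^1 ≡ 70 (mod 293)
70^2 ≡ 212 (mod 293)
70^4 ≡ 115 (mod 293)
70^73 ≡ 155 (mod 293)
70^146 ≡ 292 (mod 293)
70^292 ≡ 1 (mod 293) ✓
So ord_293(70) = 292.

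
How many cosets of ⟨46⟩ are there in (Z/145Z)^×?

28

By Lagrange's theorem, ord_145(46) divides φ(145) = φ(5·29) = (5−1)·(29−1) = 4·28 = 112 = 2^4 · 7.
Divisors of 112: 1, 2, 4, 7, 8, 14, 16, 28, 56, 112.
Check 46^d mod 145 for each divisor in increasing order:
46^1 ≡ 46 (mod 145)
46^2 ≡ 86 (mod 145)
46^4 ≡ 1 (mod 145) ✓
The order of 46 is 4, so the subgroup it generates has 4 elements.
The index is φ(145) / ord(46) = 112 / 4 = 28.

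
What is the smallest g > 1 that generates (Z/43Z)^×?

φ(43) = 43 − 1 = 42 = 2 · 3 · 7.
Test candidates g = 2, 3, … against the prime factors q ∈ {2, 3, 7} of φ(43): g is a generator iff g^(42/q) ≢ 1 for every such q.
g = 2: 2^21 ≡ 42; 2^14 ≡ 1 — hits 1, so not a primitive root.
g = 3: 3^21 ≡ 42; 3^14 ≡ 36; 3^6 ≡ 41 — none is 1, so 3 is a primitive root.
So 3 is the smallest generator of (Z/43Z)^×.

3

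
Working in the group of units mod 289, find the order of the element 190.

272

By Lagrange's theorem, ord_289(190) divides φ(289) = φ(17^2) = 17·(17−1) = 272 = 2^4 · 17.
Divisors of 272: 1, 2, 4, 8, 16, 17, 34, 68, 136, 272.
Test each divisor d:
190^1 ≡ 190 (mod 289)
190^2 ≡ 264 (mod 289)
190^4 ≡ 47 (mod 289)
190^8 ≡ 186 (mod 289)
190^16 ≡ 205 (mod 289)
190^17 ≡ 224 (mod 289)
190^34 ≡ 179 (mod 289)
190^68 ≡ 251 (mod 289)
190^136 ≡ 288 (mod 289)
190^272 ≡ 1 (mod 289) ✓
Hence ord(190) = 272.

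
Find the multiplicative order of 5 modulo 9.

The order of 5 must divide φ(9) = φ(3^2) = 3·(3−1) = 6 = 2 · 3.
Divisors of 6: 1, 2, 3, 6.
Test each divisor d:
5^1 ≡ 5
5^2 ≡ 7
5^3 ≡ 8
5^6 ≡ 1
The smallest such exponent is 6, so the order of 5 is 6.

6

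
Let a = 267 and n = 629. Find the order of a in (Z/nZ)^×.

By Lagrange's theorem, ord_629(267) divides φ(629) = φ(17·37) = (17−1)·(37−1) = 16·36 = 576 = 2^6 · 3^2.
Divisors of 576: 1, 2, 3, 4, 6, 8, 9, 12, 16, 18, 24, 32, 36, 48, 64, 72, 96, 144, 192, 288, 576.
Check 267^d mod 629 for each divisor in increasing order:
267^1 ≡ 267 (mod 629)
267^2 ≡ 212 (mod 629)
267^3 ≡ 623 (mod 629)
267^4 ≡ 285 (mod 629)
267^6 ≡ 36 (mod 629)
267^8 ≡ 84 (mod 629)
267^9 ≡ 413 (mod 629)
267^12 ≡ 38 (mod 629)
267^16 ≡ 137 (mod 629)
267^18 ≡ 110 (mod 629)
267^24 ≡ 186 (mod 629)
267^32 ≡ 528 (mod 629)
267^36 ≡ 149 (mod 629)
267^48 ≡ 1 (mod 629) ✓
Therefore the multiplicative order of 267 modulo 629 is 48.

48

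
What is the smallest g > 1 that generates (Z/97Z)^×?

5

φ(97) = 97 − 1 = 96 = 2^5 · 3.
g is a primitive root iff g^(96/q) ≢ 1 (mod 97) for each prime q ∈ {2, 3}.
g = 2: 2^48 ≡ 1 — hits 1, so not a primitive root.
g = 3: 3^48 ≡ 1 — hits 1, so not a primitive root.
g = 4: 4^48 ≡ 1 — hits 1, so not a primitive root.
g = 5: 5^48 ≡ 96; 5^32 ≡ 35 — none is 1, so 5 is a primitive root.
So 5 is the smallest generator of (Z/97Z)^×.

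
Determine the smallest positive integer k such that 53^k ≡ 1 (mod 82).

ord(53) | φ(82) = φ(2)·φ(41) = 1·40 = 40 = 2^3 · 5.
Divisors of 40: 1, 2, 4, 5, 8, 10, 20, 40.
Test each divisor d:
53^1 ≡ 53 (mod 82)
53^2 ≡ 21 (mod 82)
53^4 ≡ 31 (mod 82)
53^5 ≡ 3 (mod 82)
53^8 ≡ 59 (mod 82)
53^10 ≡ 9 (mod 82)
53^20 ≡ 81 (mod 82)
53^40 ≡ 1 (mod 82) ✓
So ord_82(53) = 40.

40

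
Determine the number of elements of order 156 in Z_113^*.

0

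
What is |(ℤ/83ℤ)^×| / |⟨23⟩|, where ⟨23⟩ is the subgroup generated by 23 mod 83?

2

By Lagrange's theorem, ord_83(23) divides φ(83) = 83 − 1 = 82 = 2 · 41.
Divisors of 82: 1, 2, 41, 82.
Test each divisor d:
23^1 ≡ 23 (mod 83)
23^2 ≡ 31 (mod 83)
23^41 ≡ 1 (mod 83) ✓
The order of 23 is 41, so the subgroup it generates has 41 elements.
The index is φ(83) / ord(23) = 82 / 41 = 2.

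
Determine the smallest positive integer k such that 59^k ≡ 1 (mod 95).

18

ord(59) | φ(95) = φ(5·19) = (5−1)·(19−1) = 4·18 = 72 = 2^3 · 3^2.
Divisors of 72: 1, 2, 3, 4, 6, 8, 9, 12, 18, 24, 36, 72.
Test each divisor d:
59^1 ≡ 59
59^2 ≡ 61
59^3 ≡ 84
59^4 ≡ 16
59^6 ≡ 26
59^8 ≡ 66
59^9 ≡ 94
59^12 ≡ 11
59^18 ≡ 1
So ord_95(59) = 18.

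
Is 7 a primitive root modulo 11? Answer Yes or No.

Yes

φ(11) = 11 − 1 = 10 = 2 · 5.
It suffices to check that the order of 7 is not a proper divisor of 10: compute 7^(10/q) for q ∈ {2, 5}.
7^5 ≡ 10 (mod 11)  [q = 2: ≢ 1 ✓]
7^2 ≡ 5 (mod 11)  [q = 5: ≢ 1 ✓]
Every test exponent gives a nontrivial residue, hence 7 generates the full group.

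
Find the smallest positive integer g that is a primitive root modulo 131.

2

φ(131) = 131 − 1 = 130 = 2 · 5 · 13.
g is a primitive root iff g^(130/q) ≢ 1 (mod 131) for each prime q ∈ {2, 5, 13}.
g = 2: 2^65 ≡ 130; 2^26 ≡ 53; 2^10 ≡ 107 — none is 1, so 2 is a primitive root.
So 2 is the smallest generator of (Z/131Z)^×.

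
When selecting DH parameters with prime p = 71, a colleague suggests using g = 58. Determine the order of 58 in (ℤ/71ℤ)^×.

35

Since 58 ∈ (Z/71Z)^×, its order divides φ(71) = 71 − 1 = 70 = 2 · 5 · 7.
Divisors of 70: 1, 2, 5, 7, 10, 14, 35, 70.
Evaluate successive powers at the divisors of 70:
58^1 ≡ 58 (mod 71)
58^2 ≡ 27 (mod 71)
58^5 ≡ 37 (mod 71)
58^7 ≡ 5 (mod 71)
58^10 ≡ 20 (mod 71)
58^14 ≡ 25 (mod 71)
58^35 ≡ 1 (mod 71) ✓
Therefore the multiplicative order of 58 modulo 71 is 35.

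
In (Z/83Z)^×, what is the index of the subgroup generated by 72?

1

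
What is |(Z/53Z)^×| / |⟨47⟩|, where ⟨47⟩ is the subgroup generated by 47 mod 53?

4

Since 47 ∈ (Z/53Z)^×, its order divides φ(53) = 53 − 1 = 52 = 2^2 · 13.
Divisors of 52: 1, 2, 4, 13, 26, 52.
Evaluate successive powers at the divisors of 52:
47^1 ≡ 47 (mod 53)
47^2 ≡ 36 (mod 53)
47^4 ≡ 24 (mod 53)
47^13 ≡ 1 (mod 53) ✓
Thus |⟨47⟩| = ord(47) = 13.
[(Z/53Z)^× : ⟨47⟩] = 52/13 = 4.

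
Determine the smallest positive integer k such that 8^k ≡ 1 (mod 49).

7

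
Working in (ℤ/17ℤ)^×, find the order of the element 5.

16

ord(5) | φ(17) = 17 − 1 = 16 = 2^4.
Divisors of 16: 1, 2, 4, 8, 16.
Test each divisor d:
5^1 ≡ 5 (mod 17)
5^2 ≡ 8 (mod 17)
5^4 ≡ 13 (mod 17)
5^8 ≡ 16 (mod 17)
5^16 ≡ 1 (mod 17) ✓
So ord_17(5) = 16.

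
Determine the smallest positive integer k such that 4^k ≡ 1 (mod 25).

10

Since 4 ∈ (Z/25Z)^×, its order divides φ(25) = φ(5^2) = 5·(5−1) = 20 = 2^2 · 5.
Divisors of 20: 1, 2, 4, 5, 10, 20.
Evaluate successive powers at the divisors of 20:
4^1 ≡ 4 (mod 25)
4^2 ≡ 16 (mod 25)
4^4 ≡ 6 (mod 25)
4^5 ≡ 24 (mod 25)
4^10 ≡ 1 (mod 25) ✓
Therefore the multiplicative order of 4 modulo 25 is 10.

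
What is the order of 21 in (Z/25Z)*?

5

Since 21 ∈ (Z/25Z)^×, its order divides φ(25) = φ(5^2) = 5·(5−1) = 20 = 2^2 · 5.
Divisors of 20: 1, 2, 4, 5, 10, 20.
Compute 21^d (mod 25) for the divisors d until we hit 1:
21^1 ≡ 21
21^2 ≡ 16
21^4 ≡ 6
21^5 ≡ 1
So ord_25(21) = 5.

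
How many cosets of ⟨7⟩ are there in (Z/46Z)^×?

1

Since 7 ∈ (Z/46Z)^×, its order divides φ(46) = φ(2)·φ(23) = 1·22 = 22 = 2 · 11.
Divisors of 22: 1, 2, 11, 22.
Evaluate successive powers at the divisors of 22:
7^1 ≡ 7
7^2 ≡ 3
7^11 ≡ 45
7^22 ≡ 1
The order of 7 is 22, so the subgroup it generates has 22 elements.
[(Z/46Z)^× : ⟨7⟩] = 22/22 = 1.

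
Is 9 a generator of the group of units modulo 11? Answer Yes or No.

No

φ(11) = 11 − 1 = 10 = 2 · 5.
Test 9^(10/q) mod 11 for each prime factor q of 10:
9^5 ≡ 1 (mod 11)  [q = 2: ≡ 1 ✗]
9^2 ≡ 4 (mod 11)  [q = 5: ≢ 1 ✓]
The check at q = 2 fails, so 9 generates a proper subgroup.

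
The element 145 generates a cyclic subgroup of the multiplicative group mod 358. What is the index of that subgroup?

2

The order of 145 must divide φ(358) = φ(2)·φ(179) = 1·178 = 178 = 2 · 89.
Divisors of 178: 1, 2, 89, 178.
Evaluate successive powers at the divisors of 178:
145^1 ≡ 145 (mod 358)
145^2 ≡ 261 (mod 358)
145^89 ≡ 1 (mod 358) ✓
So ord_358(145) = 89, hence |⟨145⟩| = 89.
[(Z/358Z)^× : ⟨145⟩] = 178/89 = 2.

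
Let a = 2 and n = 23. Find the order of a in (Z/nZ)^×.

11

ord(2) | φ(23) = 23 − 1 = 22 = 2 · 11.
Divisors of 22: 1, 2, 11, 22.
Compute 2^d (mod 23) for the divisors d until we hit 1:
2^1 ≡ 2 (mod 23)
2^2 ≡ 4 (mod 23)
2^11 ≡ 1 (mod 23) ✓
Therefore the multiplicative order of 2 modulo 23 is 11.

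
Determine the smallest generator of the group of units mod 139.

φ(139) = 139 − 1 = 138 = 2 · 3 · 23.
g is a primitive root iff g^(138/q) ≢ 1 (mod 139) for each prime q ∈ {2, 3, 23}.
g = 2: 2^69 ≡ 138; 2^46 ≡ 96; 2^6 ≡ 64 — none is 1, so 2 is a primitive root.
The smallest primitive root modulo 139 is 2.

2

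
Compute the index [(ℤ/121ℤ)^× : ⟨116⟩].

1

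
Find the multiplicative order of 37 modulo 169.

156

ord(37) | φ(169) = φ(13^2) = 13·(13−1) = 156 = 2^2 · 3 · 13.
Divisors of 156: 1, 2, 3, 4, 6, 12, 13, 26, 39, 52, 78, 156.
Evaluate successive powers at the divisors of 156:
37^1 ≡ 37 (mod 169)
37^2 ≡ 17 (mod 169)
37^3 ≡ 122 (mod 169)
37^4 ≡ 120 (mod 169)
37^6 ≡ 12 (mod 169)
37^12 ≡ 144 (mod 169)
37^13 ≡ 89 (mod 169)
37^26 ≡ 147 (mod 169)
37^39 ≡ 70 (mod 169)
37^52 ≡ 146 (mod 169)
37^78 ≡ 168 (mod 169)
37^156 ≡ 1 (mod 169) ✓
The smallest such exponent is 156, so the order of 37 is 156.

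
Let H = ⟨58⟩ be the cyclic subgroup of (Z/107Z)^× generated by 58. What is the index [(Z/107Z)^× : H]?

1

By Lagrange's theorem, ord_107(58) divides φ(107) = 107 − 1 = 106 = 2 · 53.
Divisors of 106: 1, 2, 53, 106.
Test each divisor d:
58^1 ≡ 58
58^2 ≡ 47
58^53 ≡ 106
58^106 ≡ 1
The order of 58 is 106, so the subgroup it generates has 106 elements.
Index = |(Z/107Z)^×| / |⟨58⟩| = 106 / 106 = 1.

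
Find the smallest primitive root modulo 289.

3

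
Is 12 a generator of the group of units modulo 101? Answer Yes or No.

φ(101) = 101 − 1 = 100 = 2^2 · 5^2.
An element g generates (Z/101Z)^× iff g^(100/q) ≢ 1 (mod 101) for each prime q ∈ {2, 5}.
12^50 ≡ 100 (mod 101)  [q = 2: ≢ 1 ✓]
12^20 ≡ 95 (mod 101)  [q = 5: ≢ 1 ✓]
All checks pass, so 12 has order 100 and is a primitive root modulo 101.

Yes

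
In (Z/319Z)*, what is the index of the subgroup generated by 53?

8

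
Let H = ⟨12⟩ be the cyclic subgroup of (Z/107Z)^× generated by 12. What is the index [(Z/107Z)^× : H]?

2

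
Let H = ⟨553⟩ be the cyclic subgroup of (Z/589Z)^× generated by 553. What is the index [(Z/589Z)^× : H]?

30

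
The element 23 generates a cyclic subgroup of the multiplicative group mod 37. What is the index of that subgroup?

3

Since 23 ∈ (Z/37Z)^×, its order divides φ(37) = 37 − 1 = 36 = 2^2 · 3^2.
Divisors of 36: 1, 2, 3, 4, 6, 9, 12, 18, 36.
Evaluate successive powers at the divisors of 36:
23^1 ≡ 23
23^2 ≡ 11
23^3 ≡ 31
23^4 ≡ 10
23^6 ≡ 36
23^9 ≡ 6
23^12 ≡ 1
So ord_37(23) = 12, hence |⟨23⟩| = 12.
Index = |(Z/37Z)^×| / |⟨23⟩| = 36 / 12 = 3.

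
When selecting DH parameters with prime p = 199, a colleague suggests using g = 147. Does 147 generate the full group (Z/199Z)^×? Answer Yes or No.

No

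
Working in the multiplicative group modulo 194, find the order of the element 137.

96

ord(137) | φ(194) = φ(2)·φ(97) = 1·96 = 96 = 2^5 · 3.
Divisors of 96: 1, 2, 3, 4, 6, 8, 12, 16, 24, 32, 48, 96.
Test each divisor d:
137^1 ≡ 137
137^2 ≡ 145
137^3 ≡ 77
137^4 ≡ 73
137^6 ≡ 109
137^8 ≡ 91
137^12 ≡ 47
137^16 ≡ 133
137^24 ≡ 75
137^32 ≡ 35
137^48 ≡ 193
137^96 ≡ 1
So ord_194(137) = 96.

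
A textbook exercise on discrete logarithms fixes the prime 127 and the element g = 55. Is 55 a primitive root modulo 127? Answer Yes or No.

φ(127) = 127 − 1 = 126 = 2 · 3^2 · 7.
An element g generates (Z/127Z)^× iff g^(126/q) ≢ 1 (mod 127) for each prime q ∈ {2, 3, 7}.
55^63 ≡ 126 (mod 127)  [q = 2: ≢ 1 ✓]
55^42 ≡ 19 (mod 127)  [q = 3: ≢ 1 ✓]
55^18 ≡ 4 (mod 127)  [q = 7: ≢ 1 ✓]
All checks pass, so 55 has order 126 and is a primitive root modulo 127.

Yes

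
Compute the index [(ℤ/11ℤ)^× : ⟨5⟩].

ord(5) | φ(11) = 11 − 1 = 10 = 2 · 5.
Divisors of 10: 1, 2, 5, 10.
Test each divisor d:
5^1 ≡ 5 (mod 11)
5^2 ≡ 3 (mod 11)
5^5 ≡ 1 (mod 11) ✓
The order of 5 is 5, so the subgroup it generates has 5 elements.
The index is φ(11) / ord(5) = 10 / 5 = 2.

2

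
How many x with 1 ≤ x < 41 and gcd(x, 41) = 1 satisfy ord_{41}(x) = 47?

φ(41) = 41 − 1 = 40 = 2^3 · 5.
In a cyclic group of order 40, there are φ(d) elements of order d for each divisor d of 40, and zero for non-divisors.
Since 47 ∤ 40, the count is 0.

0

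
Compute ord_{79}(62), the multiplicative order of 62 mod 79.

13

ord(62) | φ(79) = 79 − 1 = 78 = 2 · 3 · 13.
Divisors of 78: 1, 2, 3, 6, 13, 26, 39, 78.
Evaluate successive powers at the divisors of 78:
62^1 ≡ 62 (mod 79)
62^2 ≡ 52 (mod 79)
62^3 ≡ 64 (mod 79)
62^6 ≡ 67 (mod 79)
62^13 ≡ 1 (mod 79) ✓
The smallest such exponent is 13, so the order of 62 is 13.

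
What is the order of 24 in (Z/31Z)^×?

By Lagrange's theorem, ord_31(24) divides φ(31) = 31 − 1 = 30 = 2 · 3 · 5.
Divisors of 30: 1, 2, 3, 5, 6, 10, 15, 30.
Test each divisor d:
24^1 ≡ 24 (mod 31)
24^2 ≡ 18 (mod 31)
24^3 ≡ 29 (mod 31)
24^5 ≡ 26 (mod 31)
24^6 ≡ 4 (mod 31)
24^10 ≡ 25 (mod 31)
24^15 ≡ 30 (mod 31)
24^30 ≡ 1 (mod 31) ✓
So ord_31(24) = 30.

30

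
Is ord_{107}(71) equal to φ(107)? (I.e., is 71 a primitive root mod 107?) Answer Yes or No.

Yes

φ(107) = 107 − 1 = 106 = 2 · 53.
71 is a primitive root mod 107 iff 71^(φ(107)/q) ≢ 1 for every prime q | φ(107), i.e. q ∈ {2, 53}.
71^53 ≡ 106 (mod 107)  [q = 2: ≢ 1 ✓]
71^2 ≡ 12 (mod 107)  [q = 53: ≢ 1 ✓]
Every test exponent gives a nontrivial residue, hence 71 generates the full group.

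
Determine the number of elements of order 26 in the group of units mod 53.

12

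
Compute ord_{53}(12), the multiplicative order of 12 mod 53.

By Lagrange's theorem, ord_53(12) divides φ(53) = 53 − 1 = 52 = 2^2 · 13.
Divisors of 52: 1, 2, 4, 13, 26, 52.
Check 12^d mod 53 for each divisor in increasing order:
12^1 ≡ 12
12^2 ≡ 38
12^4 ≡ 13
12^13 ≡ 23
12^26 ≡ 52
12^52 ≡ 1
Hence ord(12) = 52.

52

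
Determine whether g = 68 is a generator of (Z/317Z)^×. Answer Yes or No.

Yes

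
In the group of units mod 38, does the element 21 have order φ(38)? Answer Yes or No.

Yes

φ(38) = φ(2)·φ(19) = 1·18 = 18 = 2 · 3^2.
21 is a primitive root mod 38 iff 21^(φ(38)/q) ≢ 1 for every prime q | φ(38), i.e. q ∈ {2, 3}.
21^9 ≡ 37 (mod 38)  [q = 2: ≢ 1 ✓]
21^6 ≡ 7 (mod 38)  [q = 3: ≢ 1 ✓]
None equal 1, so ord_38(21) = 18: 21 is a primitive root.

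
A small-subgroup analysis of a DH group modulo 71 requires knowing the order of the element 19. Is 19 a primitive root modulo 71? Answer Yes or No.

No

φ(71) = 71 − 1 = 70 = 2 · 5 · 7.
An element g generates (Z/71Z)^× iff g^(70/q) ≢ 1 (mod 71) for each prime q ∈ {2, 5, 7}.
19^35 ≡ 1 (mod 71)  [q = 2: ≡ 1 ✗]
19^14 ≡ 54 (mod 71)  [q = 5: ≢ 1 ✓]
19^10 ≡ 37 (mod 71)  [q = 7: ≢ 1 ✓]
The check at q = 2 fails, so 19 generates a proper subgroup.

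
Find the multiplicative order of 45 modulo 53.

Since 45 ∈ (Z/53Z)^×, its order divides φ(53) = 53 − 1 = 52 = 2^2 · 13.
Divisors of 52: 1, 2, 4, 13, 26, 52.
Evaluate successive powers at the divisors of 52:
45^1 ≡ 45 (mod 53)
45^2 ≡ 11 (mod 53)
45^4 ≡ 15 (mod 53)
45^13 ≡ 30 (mod 53)
45^26 ≡ 52 (mod 53)
45^52 ≡ 1 (mod 53) ✓
Therefore the multiplicative order of 45 modulo 53 is 52.

52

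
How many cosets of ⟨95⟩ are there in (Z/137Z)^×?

ord(95) | φ(137) = 137 − 1 = 136 = 2^3 · 17.
Divisors of 136: 1, 2, 4, 8, 17, 34, 68, 136.
Evaluate successive powers at the divisors of 136:
95^1 ≡ 95
95^2 ≡ 120
95^4 ≡ 15
95^8 ≡ 88
95^17 ≡ 127
95^34 ≡ 100
95^68 ≡ 136
95^136 ≡ 1
So ord_137(95) = 136, hence |⟨95⟩| = 136.
The index is φ(137) / ord(95) = 136 / 136 = 1.

1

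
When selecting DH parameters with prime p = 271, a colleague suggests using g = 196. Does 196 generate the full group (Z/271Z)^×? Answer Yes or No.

No

φ(271) = 271 − 1 = 270 = 2 · 3^3 · 5.
196 is a primitive root mod 271 iff 196^(φ(271)/q) ≢ 1 for every prime q | φ(271), i.e. q ∈ {2, 3, 5}.
196^135 ≡ 1 (mod 271)  [q = 2: ≡ 1 ✗]
196^90 ≡ 242 (mod 271)  [q = 3: ≢ 1 ✓]
196^54 ≡ 100 (mod 271)  [q = 5: ≢ 1 ✓]
Since 196^135 ≡ 1, the order of 196 divides 135 < 270, so 196 is not a primitive root.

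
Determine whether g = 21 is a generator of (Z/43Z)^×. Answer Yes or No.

No

φ(43) = 43 − 1 = 42 = 2 · 3 · 7.
An element g generates (Z/43Z)^× iff g^(42/q) ≢ 1 (mod 43) for each prime q ∈ {2, 3, 7}.
21^21 ≡ 1 (mod 43)  [q = 2: ≡ 1 ✗]
21^14 ≡ 1 (mod 43)  [q = 3: ≡ 1 ✗]
21^6 ≡ 41 (mod 43)  [q = 7: ≢ 1 ✓]
21^21 ≡ 1 shows ord(21) | 21, strictly less than φ(43); not a primitive root.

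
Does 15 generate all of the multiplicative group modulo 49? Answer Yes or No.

No

φ(49) = φ(7^2) = 7·(7−1) = 42 = 2 · 3 · 7.
15 is a primitive root mod 49 iff 15^(φ(49)/q) ≢ 1 for every prime q | φ(49), i.e. q ∈ {2, 3, 7}.
15^21 ≡ 1 (mod 49)  [q = 2: ≡ 1 ✗]
15^14 ≡ 1 (mod 49)  [q = 3: ≡ 1 ✗]
15^6 ≡ 36 (mod 49)  [q = 7: ≢ 1 ✓]
15^21 ≡ 1 shows ord(15) | 21, strictly less than φ(49); not a primitive root.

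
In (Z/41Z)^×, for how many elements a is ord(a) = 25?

0

φ(41) = 41 − 1 = 40 = 2^3 · 5.
Since (Z/41Z)^× is cyclic of order 40, the number of elements of order d is φ(d) when d | 40 and 0 otherwise.
Since 25 ∤ 40, the count is 0.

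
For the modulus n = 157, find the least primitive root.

φ(157) = 157 − 1 = 156 = 2^2 · 3 · 13.
Test candidates g = 2, 3, … against the prime factors q ∈ {2, 3, 13} of φ(157): g is a generator iff g^(156/q) ≢ 1 for every such q.
g = 2: 2^78 ≡ 156; 2^52 ≡ 1 — hits 1, so not a primitive root.
g = 3: 3^78 ≡ 1 — hits 1, so not a primitive root.
g = 4: 4^78 ≡ 1 — hits 1, so not a primitive root.
g = 5: 5^78 ≡ 156; 5^52 ≡ 12; 5^12 ≡ 130 — none is 1, so 5 is a primitive root.
Hence the least primitive root of 157 is 5.

5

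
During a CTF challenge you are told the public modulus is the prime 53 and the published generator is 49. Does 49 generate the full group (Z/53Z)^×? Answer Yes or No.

φ(53) = 53 − 1 = 52 = 2^2 · 13.
It suffices to check that the order of 49 is not a proper divisor of 52: compute 49^(52/q) for q ∈ {2, 13}.
49^26 ≡ 1 (mod 53)  [q = 2: ≡ 1 ✗]
49^4 ≡ 44 (mod 53)  [q = 13: ≢ 1 ✓]
49^26 ≡ 1 shows ord(49) | 26, strictly less than φ(53); not a primitive root.

No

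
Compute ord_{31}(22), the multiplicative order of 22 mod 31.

By Lagrange's theorem, ord_31(22) divides φ(31) = 31 − 1 = 30 = 2 · 3 · 5.
Divisors of 30: 1, 2, 3, 5, 6, 10, 15, 30.
Check 22^d mod 31 for each divisor in increasing order:
22^1 ≡ 22
22^2 ≡ 19
22^3 ≡ 15
22^5 ≡ 6
22^6 ≡ 8
22^10 ≡ 5
22^15 ≡ 30
22^30 ≡ 1
The smallest such exponent is 30, so the order of 22 is 30.

30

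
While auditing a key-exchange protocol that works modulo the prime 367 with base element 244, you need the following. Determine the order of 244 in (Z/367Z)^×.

183

By Lagrange's theorem, ord_367(244) divides φ(367) = 367 − 1 = 366 = 2 · 3 · 61.
Divisors of 366: 1, 2, 3, 6, 61, 122, 183, 366.
Check 244^d mod 367 for each divisor in increasing order:
244^1 ≡ 244 (mod 367)
244^2 ≡ 82 (mod 367)
244^3 ≡ 190 (mod 367)
244^6 ≡ 134 (mod 367)
244^61 ≡ 83 (mod 367)
244^122 ≡ 283 (mod 367)
244^183 ≡ 1 (mod 367) ✓
So ord_367(244) = 183.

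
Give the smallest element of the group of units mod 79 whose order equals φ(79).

3

φ(79) = 79 − 1 = 78 = 2 · 3 · 13.
g is a primitive root iff g^(78/q) ≢ 1 (mod 79) for each prime q ∈ {2, 3, 13}.
g = 2: 2^39 ≡ 1 — hits 1, so not a primitive root.
g = 3: 3^39 ≡ 78; 3^26 ≡ 23; 3^6 ≡ 18 — none is 1, so 3 is a primitive root.
So 3 is the smallest generator of (Z/79Z)^×.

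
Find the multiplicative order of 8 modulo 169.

52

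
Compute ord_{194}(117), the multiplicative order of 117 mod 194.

By Lagrange's theorem, ord_194(117) divides φ(194) = φ(2)·φ(97) = 1·96 = 96 = 2^5 · 3.
Divisors of 96: 1, 2, 3, 4, 6, 8, 12, 16, 24, 32, 48, 96.
Test each divisor d:
117^1 ≡ 117
117^2 ≡ 109
117^3 ≡ 143
117^4 ≡ 47
117^6 ≡ 79
117^8 ≡ 75
117^12 ≡ 33
117^16 ≡ 193
117^24 ≡ 119
117^32 ≡ 1
Therefore the multiplicative order of 117 modulo 194 is 32.

32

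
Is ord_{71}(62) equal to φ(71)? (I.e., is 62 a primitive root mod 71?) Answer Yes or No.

Yes

φ(71) = 71 − 1 = 70 = 2 · 5 · 7.
62 is a primitive root mod 71 iff 62^(φ(71)/q) ≢ 1 for every prime q | φ(71), i.e. q ∈ {2, 5, 7}.
62^35 ≡ 70 (mod 71)  [q = 2: ≢ 1 ✓]
62^14 ≡ 5 (mod 71)  [q = 5: ≢ 1 ✓]
62^10 ≡ 32 (mod 71)  [q = 7: ≢ 1 ✓]
All checks pass, so 62 has order 70 and is a primitive root modulo 71.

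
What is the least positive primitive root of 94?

5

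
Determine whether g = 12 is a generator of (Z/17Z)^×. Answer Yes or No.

Yes

φ(17) = 17 − 1 = 16 = 2^4.
An element g generates (Z/17Z)^× iff g^(16/q) ≢ 1 (mod 17) for each prime q ∈ {2}.
12^8 ≡ 16 (mod 17)  [q = 2: ≢ 1 ✓]
All checks pass, so 12 has order 16 and is a primitive root modulo 17.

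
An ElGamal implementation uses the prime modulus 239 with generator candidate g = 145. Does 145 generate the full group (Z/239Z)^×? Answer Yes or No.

φ(239) = 239 − 1 = 238 = 2 · 7 · 17.
It suffices to check that the order of 145 is not a proper divisor of 238: compute 145^(238/q) for q ∈ {2, 7, 17}.
145^119 ≡ 1 (mod 239)  [q = 2: ≡ 1 ✗]
145^34 ≡ 44 (mod 239)  [q = 7: ≢ 1 ✓]
145^14 ≡ 51 (mod 239)  [q = 17: ≢ 1 ✓]
Since 145^119 ≡ 1, the order of 145 divides 119 < 238, so 145 is not a primitive root.

No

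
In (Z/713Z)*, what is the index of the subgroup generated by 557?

ord(557) | φ(713) = φ(23·31) = (23−1)·(31−1) = 22·30 = 660 = 2^2 · 3 · 5 · 11.
Divisors of 660: 1, 2, 3, 4, 5, 6, 10, 11, 12, 15, 20, 22, 30, 33, 44, 55, 60, 66, 110, 132, 165, 220, 330, 660.
Test each divisor d:
557^1 ≡ 557 (mod 713)
557^2 ≡ 94 (mod 713)
557^3 ≡ 309 (mod 713)
557^4 ≡ 280 (mod 713)
557^5 ≡ 526 (mod 713)
557^6 ≡ 652 (mod 713)
557^10 ≡ 32 (mod 713)
557^11 ≡ 712 (mod 713)
557^12 ≡ 156 (mod 713)
557^15 ≡ 433 (mod 713)
557^20 ≡ 311 (mod 713)
557^22 ≡ 1 (mod 713) ✓
So ord_713(557) = 22, hence |⟨557⟩| = 22.
[(Z/713Z)^× : ⟨557⟩] = 660/22 = 30.

30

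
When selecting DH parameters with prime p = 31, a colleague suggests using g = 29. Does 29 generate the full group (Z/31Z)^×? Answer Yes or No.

No

φ(31) = 31 − 1 = 30 = 2 · 3 · 5.
Test 29^(30/q) mod 31 for each prime factor q of 30:
29^15 ≡ 30 (mod 31)  [q = 2: ≢ 1 ✓]
29^10 ≡ 1 (mod 31)  [q = 3: ≡ 1 ✗]
29^6 ≡ 2 (mod 31)  [q = 5: ≢ 1 ✓]
The check at q = 3 fails, so 29 generates a proper subgroup.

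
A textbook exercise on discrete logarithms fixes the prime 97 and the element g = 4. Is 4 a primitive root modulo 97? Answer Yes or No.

No

φ(97) = 97 − 1 = 96 = 2^5 · 3.
Test 4^(96/q) mod 97 for each prime factor q of 96:
4^48 ≡ 1 (mod 97)  [q = 2: ≡ 1 ✗]
4^32 ≡ 61 (mod 97)  [q = 3: ≢ 1 ✓]
Since 4^48 ≡ 1, the order of 4 divides 48 < 96, so 4 is not a primitive root.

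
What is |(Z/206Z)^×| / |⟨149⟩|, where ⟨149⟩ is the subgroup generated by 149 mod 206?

The order of 149 must divide φ(206) = φ(2)·φ(103) = 1·102 = 102 = 2 · 3 · 17.
Divisors of 102: 1, 2, 3, 6, 17, 34, 51, 102.
Check 149^d mod 206 for each divisor in increasing order:
149^1 ≡ 149
149^2 ≡ 159
149^3 ≡ 1
Thus |⟨149⟩| = ord(149) = 3.
The index is φ(206) / ord(149) = 102 / 3 = 34.

34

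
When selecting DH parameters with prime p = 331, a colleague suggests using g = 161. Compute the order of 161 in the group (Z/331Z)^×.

165

The order of 161 must divide φ(331) = 331 − 1 = 330 = 2 · 3 · 5 · 11.
Divisors of 330: 1, 2, 3, 5, 6, 10, 11, 15, 22, 30, 33, 55, 66, 110, 165, 330.
Evaluate successive powers at the divisors of 330:
161^1 ≡ 161 (mod 331)
161^2 ≡ 103 (mod 331)
161^3 ≡ 33 (mod 331)
161^5 ≡ 89 (mod 331)
161^6 ≡ 96 (mod 331)
161^10 ≡ 308 (mod 331)
161^11 ≡ 269 (mod 331)
161^15 ≡ 270 (mod 331)
161^22 ≡ 203 (mod 331)
161^30 ≡ 80 (mod 331)
161^33 ≡ 323 (mod 331)
161^55 ≡ 31 (mod 331)
161^66 ≡ 64 (mod 331)
161^110 ≡ 299 (mod 331)
161^165 ≡ 1 (mod 331) ✓
So ord_331(161) = 165.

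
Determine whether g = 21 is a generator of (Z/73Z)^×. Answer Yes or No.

No

φ(73) = 73 − 1 = 72 = 2^3 · 3^2.
An element g generates (Z/73Z)^× iff g^(72/q) ≢ 1 (mod 73) for each prime q ∈ {2, 3}.
21^36 ≡ 72 (mod 73)  [q = 2: ≢ 1 ✓]
21^24 ≡ 1 (mod 73)  [q = 3: ≡ 1 ✗]
The check at q = 3 fails, so 21 generates a proper subgroup.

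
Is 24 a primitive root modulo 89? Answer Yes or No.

φ(89) = 89 − 1 = 88 = 2^3 · 11.
An element g generates (Z/89Z)^× iff g^(88/q) ≢ 1 (mod 89) for each prime q ∈ {2, 11}.
24^44 ≡ 88 (mod 89)  [q = 2: ≢ 1 ✓]
24^8 ≡ 78 (mod 89)  [q = 11: ≢ 1 ✓]
Every test exponent gives a nontrivial residue, hence 24 generates the full group.

Yes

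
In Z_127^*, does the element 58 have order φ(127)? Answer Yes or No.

φ(127) = 127 − 1 = 126 = 2 · 3^2 · 7.
58 is a primitive root mod 127 iff 58^(φ(127)/q) ≢ 1 for every prime q | φ(127), i.e. q ∈ {2, 3, 7}.
58^63 ≡ 126 (mod 127)  [q = 2: ≢ 1 ✓]
58^42 ≡ 19 (mod 127)  [q = 3: ≢ 1 ✓]
58^18 ≡ 64 (mod 127)  [q = 7: ≢ 1 ✓]
None equal 1, so ord_127(58) = 126: 58 is a primitive root.

Yes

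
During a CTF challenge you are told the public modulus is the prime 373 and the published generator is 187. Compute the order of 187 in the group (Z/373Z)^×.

372

By Lagrange's theorem, ord_373(187) divides φ(373) = 373 − 1 = 372 = 2^2 · 3 · 31.
Divisors of 372: 1, 2, 3, 4, 6, 12, 31, 62, 93, 124, 186, 372.
Compute 187^d (mod 373) for the divisors d until we hit 1:
187^1 ≡ 187 (mod 373)
187^2 ≡ 280 (mod 373)
187^3 ≡ 140 (mod 373)
187^4 ≡ 70 (mod 373)
187^6 ≡ 204 (mod 373)
187^12 ≡ 213 (mod 373)
187^31 ≡ 200 (mod 373)
187^62 ≡ 89 (mod 373)
187^93 ≡ 269 (mod 373)
187^124 ≡ 88 (mod 373)
187^186 ≡ 372 (mod 373)
187^372 ≡ 1 (mod 373) ✓
Therefore the multiplicative order of 187 modulo 373 is 372.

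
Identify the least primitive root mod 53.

φ(53) = 53 − 1 = 52 = 2^2 · 13.
Test candidates g = 2, 3, … against the prime factors q ∈ {2, 13} of φ(53): g is a generator iff g^(52/q) ≢ 1 for every such q.
g = 2: 2^26 ≡ 52; 2^4 ≡ 16 — none is 1, so 2 is a primitive root.
So 2 is the smallest generator of (Z/53Z)^×.

2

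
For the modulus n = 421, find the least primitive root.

φ(421) = 421 − 1 = 420 = 2^2 · 3 · 5 · 7.
g is a primitive root iff g^(420/q) ≢ 1 (mod 421) for each prime q ∈ {2, 3, 5, 7}.
g = 2: 2^210 ≡ 420; 2^140 ≡ 400; 2^84 ≡ 279; 2^60 ≡ 370 — none is 1, so 2 is a primitive root.
The smallest primitive root modulo 421 is 2.

2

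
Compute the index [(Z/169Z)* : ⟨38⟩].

Since 38 ∈ (Z/169Z)^×, its order divides φ(169) = φ(13^2) = 13·(13−1) = 156 = 2^2 · 3 · 13.
Divisors of 156: 1, 2, 3, 4, 6, 12, 13, 26, 39, 52, 78, 156.
Compute 38^d (mod 169) for the divisors d until we hit 1:
38^1 ≡ 38 (mod 169)
38^2 ≡ 92 (mod 169)
38^3 ≡ 116 (mod 169)
38^4 ≡ 14 (mod 169)
38^6 ≡ 105 (mod 169)
38^12 ≡ 40 (mod 169)
38^13 ≡ 168 (mod 169)
38^26 ≡ 1 (mod 169) ✓
Thus |⟨38⟩| = ord(38) = 26.
Index = |(Z/169Z)^×| / |⟨38⟩| = 156 / 26 = 6.

6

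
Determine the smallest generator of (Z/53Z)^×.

2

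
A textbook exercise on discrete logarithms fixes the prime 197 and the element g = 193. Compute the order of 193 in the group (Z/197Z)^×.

ord(193) | φ(197) = 197 − 1 = 196 = 2^2 · 7^2.
Divisors of 196: 1, 2, 4, 7, 14, 28, 49, 98, 196.
Check 193^d mod 197 for each divisor in increasing order:
193^1 ≡ 193 (mod 197)
193^2 ≡ 16 (mod 197)
193^4 ≡ 59 (mod 197)
193^7 ≡ 164 (mod 197)
193^14 ≡ 104 (mod 197)
193^28 ≡ 178 (mod 197)
193^49 ≡ 1 (mod 197) ✓
Hence ord(193) = 49.

49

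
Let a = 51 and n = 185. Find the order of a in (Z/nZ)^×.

12

The order of 51 must divide φ(185) = φ(5·37) = (5−1)·(37−1) = 4·36 = 144 = 2^4 · 3^2.
Divisors of 144: 1, 2, 3, 4, 6, 8, 9, 12, 16, 18, 24, 36, 48, 72, 144.
Evaluate successive powers at the divisors of 144:
51^1 ≡ 51 (mod 185)
51^2 ≡ 11 (mod 185)
51^3 ≡ 6 (mod 185)
51^4 ≡ 121 (mod 185)
51^6 ≡ 36 (mod 185)
51^8 ≡ 26 (mod 185)
51^9 ≡ 31 (mod 185)
51^12 ≡ 1 (mod 185) ✓
The smallest such exponent is 12, so the order of 51 is 12.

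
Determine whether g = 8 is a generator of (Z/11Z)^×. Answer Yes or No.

φ(11) = 11 − 1 = 10 = 2 · 5.
An element g generates (Z/11Z)^× iff g^(10/q) ≢ 1 (mod 11) for each prime q ∈ {2, 5}.
8^5 ≡ 10 (mod 11)  [q = 2: ≢ 1 ✓]
8^2 ≡ 9 (mod 11)  [q = 5: ≢ 1 ✓]
None equal 1, so ord_11(8) = 10: 8 is a primitive root.

Yes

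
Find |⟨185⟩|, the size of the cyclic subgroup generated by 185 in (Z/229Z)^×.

38

Since 185 ∈ (Z/229Z)^×, its order divides φ(229) = 229 − 1 = 228 = 2^2 · 3 · 19.
Divisors of 228: 1, 2, 3, 4, 6, 12, 19, 38, 57, 76, 114, 228.
Check 185^d mod 229 for each divisor in increasing order:
185^1 ≡ 185 (mod 229)
185^2 ≡ 104 (mod 229)
185^3 ≡ 4 (mod 229)
185^4 ≡ 53 (mod 229)
185^6 ≡ 16 (mod 229)
185^12 ≡ 27 (mod 229)
185^19 ≡ 228 (mod 229)
185^38 ≡ 1 (mod 229) ✓
Hence ord(185) = 38.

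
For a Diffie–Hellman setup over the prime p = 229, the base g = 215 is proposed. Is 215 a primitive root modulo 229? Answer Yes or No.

φ(229) = 229 − 1 = 228 = 2^2 · 3 · 19.
Test 215^(228/q) mod 229 for each prime factor q of 228:
215^114 ≡ 1 (mod 229)  [q = 2: ≡ 1 ✗]
215^76 ≡ 94 (mod 229)  [q = 3: ≢ 1 ✓]
215^12 ≡ 27 (mod 229)  [q = 19: ≢ 1 ✓]
Since 215^114 ≡ 1, the order of 215 divides 114 < 228, so 215 is not a primitive root.

No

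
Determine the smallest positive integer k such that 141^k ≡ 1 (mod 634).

By Lagrange's theorem, ord_634(141) divides φ(634) = φ(2)·φ(317) = 1·316 = 316 = 2^2 · 79.
Divisors of 316: 1, 2, 4, 79, 158, 316.
Check 141^d mod 634 for each divisor in increasing order:
141^1 ≡ 141
141^2 ≡ 227
141^4 ≡ 175
141^79 ≡ 633
141^158 ≡ 1
So ord_634(141) = 158.

158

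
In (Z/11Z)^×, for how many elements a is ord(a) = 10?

4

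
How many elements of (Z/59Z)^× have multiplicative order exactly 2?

φ(59) = 59 − 1 = 58 = 2 · 29.
In a cyclic group of order 58, there are φ(d) elements of order d for each divisor d of 58, and zero for non-divisors.
2 | 58, and φ(2) = 2 − 1 = 1.

1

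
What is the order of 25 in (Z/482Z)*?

20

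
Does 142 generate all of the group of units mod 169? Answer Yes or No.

φ(169) = φ(13^2) = 13·(13−1) = 156 = 2^2 · 3 · 13.
Test 142^(156/q) mod 169 for each prime factor q of 156:
142^78 ≡ 1 (mod 169)  [q = 2: ≡ 1 ✗]
142^52 ≡ 1 (mod 169)  [q = 3: ≡ 1 ✗]
142^12 ≡ 144 (mod 169)  [q = 13: ≢ 1 ✓]
142^78 ≡ 1 shows ord(142) | 78, strictly less than φ(169); not a primitive root.

No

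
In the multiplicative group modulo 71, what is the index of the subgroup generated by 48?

10

By Lagrange's theorem, ord_71(48) divides φ(71) = 71 − 1 = 70 = 2 · 5 · 7.
Divisors of 70: 1, 2, 5, 7, 10, 14, 35, 70.
Test each divisor d:
48^1 ≡ 48
48^2 ≡ 32
48^5 ≡ 20
48^7 ≡ 1
The order of 48 is 7, so the subgroup it generates has 7 elements.
The index is φ(71) / ord(48) = 70 / 7 = 10.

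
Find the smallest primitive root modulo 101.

2

φ(101) = 101 − 1 = 100 = 2^2 · 5^2.
Test candidates g = 2, 3, … against the prime factors q ∈ {2, 5} of φ(101): g is a generator iff g^(100/q) ≢ 1 for every such q.
g = 2: 2^50 ≡ 100; 2^20 ≡ 95 — none is 1, so 2 is a primitive root.
So 2 is the smallest generator of (Z/101Z)^×.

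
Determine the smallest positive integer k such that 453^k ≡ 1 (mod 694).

ord(453) | φ(694) = φ(2)·φ(347) = 1·346 = 346 = 2 · 173.
Divisors of 346: 1, 2, 173, 346.
Evaluate successive powers at the divisors of 346:
453^1 ≡ 453 (mod 694)
453^2 ≡ 479 (mod 694)
453^173 ≡ 693 (mod 694)
453^346 ≡ 1 (mod 694) ✓
Therefore the multiplicative order of 453 modulo 694 is 346.

346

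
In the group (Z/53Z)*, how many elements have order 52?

24

φ(53) = 53 − 1 = 52 = 2^2 · 13.
Since (Z/53Z)^× is cyclic of order 52, the number of elements of order d is φ(d) when d | 52 and 0 otherwise.
52 = 2^2 · 13 divides 52, and φ(52) = 24.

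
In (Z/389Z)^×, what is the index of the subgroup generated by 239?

2

The order of 239 must divide φ(389) = 389 − 1 = 388 = 2^2 · 97.
Divisors of 388: 1, 2, 4, 97, 194, 388.
Evaluate successive powers at the divisors of 388:
239^1 ≡ 239 (mod 389)
239^2 ≡ 327 (mod 389)
239^4 ≡ 343 (mod 389)
239^97 ≡ 388 (mod 389)
239^194 ≡ 1 (mod 389) ✓
So ord_389(239) = 194, hence |⟨239⟩| = 194.
[(Z/389Z)^× : ⟨239⟩] = 388/194 = 2.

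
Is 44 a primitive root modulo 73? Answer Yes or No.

φ(73) = 73 − 1 = 72 = 2^3 · 3^2.
An element g generates (Z/73Z)^× iff g^(72/q) ≢ 1 (mod 73) for each prime q ∈ {2, 3}.
44^36 ≡ 72 (mod 73)  [q = 2: ≢ 1 ✓]
44^24 ≡ 64 (mod 73)  [q = 3: ≢ 1 ✓]
All checks pass, so 44 has order 72 and is a primitive root modulo 73.

Yes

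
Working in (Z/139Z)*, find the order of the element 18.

ord(18) | φ(139) = 139 − 1 = 138 = 2 · 3 · 23.
Divisors of 138: 1, 2, 3, 6, 23, 46, 69, 138.
Evaluate successive powers at the divisors of 138:
18^1 ≡ 18
18^2 ≡ 46
18^3 ≡ 133
18^6 ≡ 36
18^23 ≡ 43
18^46 ≡ 42
18^69 ≡ 138
18^138 ≡ 1
The smallest such exponent is 138, so the order of 18 is 138.

138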